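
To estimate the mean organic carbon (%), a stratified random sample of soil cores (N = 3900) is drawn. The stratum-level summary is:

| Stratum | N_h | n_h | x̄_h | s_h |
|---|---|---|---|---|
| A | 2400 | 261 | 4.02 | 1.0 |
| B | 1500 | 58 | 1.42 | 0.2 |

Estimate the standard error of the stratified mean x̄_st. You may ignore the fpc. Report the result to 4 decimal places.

SE(x̄_st) ≈ 0.0394

V̂(x̄_st) = Σ W_h² s_h²/n_h, with W_h = N_h/N and N = 3900:
  stratum A: (2400/3900)²·1.0²/261 = 0.00145095
  stratum B: (1500/3900)²·0.2²/58 = 0.00010202
V̂(x̄_st) = 0.00155297
SE(x̄_st) = √0.00155297 = 0.0394078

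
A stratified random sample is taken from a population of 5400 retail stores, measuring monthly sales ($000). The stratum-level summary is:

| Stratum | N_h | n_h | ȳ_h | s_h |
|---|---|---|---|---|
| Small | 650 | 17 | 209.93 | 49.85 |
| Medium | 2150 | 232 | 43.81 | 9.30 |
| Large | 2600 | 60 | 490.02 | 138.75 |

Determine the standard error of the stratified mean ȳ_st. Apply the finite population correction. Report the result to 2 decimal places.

V̂(ȳ_st) = Σ W_h² (1 − n_h/N_h) s_h²/n_h, with W_h = N_h/N and N = 5400:
  stratum Small: (650/5400)²·(1 − 17/650)·49.85²/17 = 2.06258
  stratum Medium: (2150/5400)²·(1 − 232/2150)·9.30²/232 = 0.0527202
  stratum Large: (2600/5400)²·(1 − 60/2600)·138.75²/60 = 72.6665
V̂(ȳ_st) = 74.7818
SE(ȳ_st) = √74.7818 = 8.64765

SE(ȳ_st) ≈ 8.65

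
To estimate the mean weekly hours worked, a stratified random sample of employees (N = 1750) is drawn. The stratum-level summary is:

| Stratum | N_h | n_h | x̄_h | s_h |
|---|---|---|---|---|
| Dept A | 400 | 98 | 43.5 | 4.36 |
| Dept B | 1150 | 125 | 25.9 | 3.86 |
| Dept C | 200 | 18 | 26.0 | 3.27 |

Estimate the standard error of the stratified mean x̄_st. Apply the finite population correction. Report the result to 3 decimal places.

V̂(x̄_st) = Σ W_h² (1 − n_h/N_h) s_h²/n_h, with W_h = N_h/N and N = 1750:
  stratum Dept A: (400/1750)²·(1 − 98/400)·4.36²/98 = 0.00765134
  stratum Dept B: (1150/1750)²·(1 − 125/1150)·3.86²/125 = 0.0458786
  stratum Dept C: (200/1750)²·(1 − 18/200)·3.27²/18 = 0.00706071
V̂(x̄_st) = 0.0605907
SE(x̄_st) = √0.0605907 = 0.246152

SE(x̄_st) ≈ 0.246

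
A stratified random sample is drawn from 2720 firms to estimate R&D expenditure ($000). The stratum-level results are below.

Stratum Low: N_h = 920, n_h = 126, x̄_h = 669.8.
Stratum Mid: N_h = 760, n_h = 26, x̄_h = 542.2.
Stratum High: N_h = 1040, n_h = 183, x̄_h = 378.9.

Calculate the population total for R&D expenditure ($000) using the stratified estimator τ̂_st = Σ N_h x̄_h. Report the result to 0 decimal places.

τ̂_st ≈ 1422344

τ̂_st = Σ N_h x̄_h = 920·669.8 + 760·542.2 + 1040·378.9 = 1422344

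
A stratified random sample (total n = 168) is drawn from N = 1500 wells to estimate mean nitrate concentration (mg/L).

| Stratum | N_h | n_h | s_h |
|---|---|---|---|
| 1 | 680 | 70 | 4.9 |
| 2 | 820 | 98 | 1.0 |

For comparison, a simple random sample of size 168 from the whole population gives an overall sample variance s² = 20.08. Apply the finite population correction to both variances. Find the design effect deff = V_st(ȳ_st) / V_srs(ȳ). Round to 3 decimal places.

deff ≈ 0.621

V̂(ȳ_st) = Σ W_h² (1 − n_h/N_h) s_h²/n_h, with W_h = N_h/N and N = 1500:
  stratum 1: (680/1500)²·(1 − 70/680)·4.9²/70 = 0.063234
  stratum 2: (820/1500)²·(1 − 98/820)·1.0²/98 = 0.00268499
V_st = 0.0659189
V_srs = (1 − 168/1500)·20.08/168 = 0.106137
deff = V_st / V_srs = 0.0659189/0.106137 = 0.6211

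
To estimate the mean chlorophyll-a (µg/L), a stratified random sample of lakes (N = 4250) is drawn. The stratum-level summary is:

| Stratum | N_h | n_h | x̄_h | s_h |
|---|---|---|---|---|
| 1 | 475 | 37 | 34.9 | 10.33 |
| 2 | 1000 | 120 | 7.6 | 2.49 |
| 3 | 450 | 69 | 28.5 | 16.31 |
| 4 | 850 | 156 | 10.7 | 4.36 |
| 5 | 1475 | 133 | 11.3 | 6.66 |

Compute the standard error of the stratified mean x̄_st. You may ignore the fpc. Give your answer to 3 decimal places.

V̂(x̄_st) = Σ W_h² s_h²/n_h, with W_h = N_h/N and N = 4250:
  stratum 1: (475/4250)²·10.33²/37 = 0.0360254
  stratum 2: (1000/4250)²·2.49²/120 = 0.00286048
  stratum 3: (450/4250)²·16.31²/69 = 0.0432221
  stratum 4: (850/4250)²·4.36²/156 = 0.00487426
  stratum 5: (1475/4250)²·6.66²/133 = 0.0401701
V̂(x̄_st) = 0.127152
SE(x̄_st) = √0.127152 = 0.356584

SE(x̄_st) ≈ 0.357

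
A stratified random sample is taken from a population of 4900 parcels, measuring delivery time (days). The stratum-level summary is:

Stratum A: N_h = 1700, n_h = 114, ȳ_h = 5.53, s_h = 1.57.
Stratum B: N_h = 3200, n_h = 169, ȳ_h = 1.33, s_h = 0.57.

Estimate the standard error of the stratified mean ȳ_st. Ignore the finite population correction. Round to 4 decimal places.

V̂(ȳ_st) = Σ W_h² s_h²/n_h, with W_h = N_h/N and N = 4900:
  stratum A: (1700/4900)²·1.57²/114 = 0.00260256
  stratum B: (3200/4900)²·0.57²/169 = 0.000819919
V̂(ȳ_st) = 0.00342248
SE(ȳ_st) = √0.00342248 = 0.0585019

SE(ȳ_st) ≈ 0.0585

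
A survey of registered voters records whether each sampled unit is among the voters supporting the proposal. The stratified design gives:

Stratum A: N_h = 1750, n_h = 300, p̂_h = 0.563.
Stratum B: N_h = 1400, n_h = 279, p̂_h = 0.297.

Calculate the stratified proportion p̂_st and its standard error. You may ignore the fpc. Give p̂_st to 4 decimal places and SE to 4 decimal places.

N = 3150; stratum weights W_h = N_h/N.
p̂_st = Σ W_h p̂_h = (1750·0.563 + 1400·0.297)/3150 = 0.44478
V̂(p̂_st) = Σ W_h² p̂_h(1−p̂_h)/(n_h−1):
  stratum A: (1750/3150)²·0.563·0.437/299 = 0.000253965
  stratum B: (1400/3150)²·0.297·0.703/278 = 0.000148355
V̂(p̂_st) = 0.00040232; SE = √V̂ = 0.0200579

p̂_st ≈ 0.4448, SE ≈ 0.0201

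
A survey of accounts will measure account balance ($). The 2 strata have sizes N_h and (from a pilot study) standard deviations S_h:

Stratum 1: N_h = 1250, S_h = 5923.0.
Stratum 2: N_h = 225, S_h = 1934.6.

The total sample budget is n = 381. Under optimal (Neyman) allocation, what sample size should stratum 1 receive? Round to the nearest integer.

Neyman allocation: n_h = n · N_h S_h / Σ N_i S_i, with n = 381.
  stratum 1: N_h·S_h = 1250·5923.0 = 7403750.00
  stratum 2: N_h·S_h = 225·1934.6 = 435285.00
Σ N_h S_h = 7839035.00
n for stratum 1 = 381·7403750.00/7839035.00 = 359.844 → 360

360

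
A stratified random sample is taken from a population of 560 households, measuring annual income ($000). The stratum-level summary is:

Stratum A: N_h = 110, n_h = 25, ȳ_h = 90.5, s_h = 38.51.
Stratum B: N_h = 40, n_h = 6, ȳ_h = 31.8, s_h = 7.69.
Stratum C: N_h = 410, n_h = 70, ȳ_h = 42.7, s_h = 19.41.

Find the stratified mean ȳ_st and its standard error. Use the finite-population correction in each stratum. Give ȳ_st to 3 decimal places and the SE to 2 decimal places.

ȳ_st ≈ 51.311, SE ≈ 2.05

ȳ_st = Σ W_h ȳ_h = (110·90.5 + 40·31.8 + 410·42.7)/560 = 51.31071
V̂(ȳ_st) = Σ W_h² (1 − n_h/N_h) s_h²/n_h, with W_h = N_h/N and N = 560:
  stratum A: (110/560)²·(1 − 25/110)·38.51²/25 = 1.76865
  stratum B: (40/560)²·(1 − 6/40)·7.69²/6 = 0.0427429
  stratum C: (410/560)²·(1 − 70/410)·19.41²/70 = 2.39243
V̂(ȳ_st) = 4.20383
SE(ȳ_st) = √4.20383 = 2.05032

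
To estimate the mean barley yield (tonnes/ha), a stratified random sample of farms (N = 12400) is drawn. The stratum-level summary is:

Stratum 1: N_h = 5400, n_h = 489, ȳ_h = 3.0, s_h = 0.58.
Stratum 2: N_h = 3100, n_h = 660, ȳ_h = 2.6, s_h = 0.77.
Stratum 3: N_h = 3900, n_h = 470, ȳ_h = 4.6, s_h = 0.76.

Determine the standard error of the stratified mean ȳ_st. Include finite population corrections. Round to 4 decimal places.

SE(ȳ_st) ≈ 0.0164

V̂(ȳ_st) = Σ W_h² (1 − n_h/N_h) s_h²/n_h, with W_h = N_h/N and N = 12400:
  stratum 1: (5400/12400)²·(1 − 489/5400)·0.58²/489 = 0.00011865
  stratum 2: (3100/12400)²·(1 − 660/3100)·0.77²/660 = 4.41922e-05
  stratum 3: (3900/12400)²·(1 − 470/3900)·0.76²/470 = 0.000106916
V̂(ȳ_st) = 0.000269759
SE(ȳ_st) = √0.000269759 = 0.0164243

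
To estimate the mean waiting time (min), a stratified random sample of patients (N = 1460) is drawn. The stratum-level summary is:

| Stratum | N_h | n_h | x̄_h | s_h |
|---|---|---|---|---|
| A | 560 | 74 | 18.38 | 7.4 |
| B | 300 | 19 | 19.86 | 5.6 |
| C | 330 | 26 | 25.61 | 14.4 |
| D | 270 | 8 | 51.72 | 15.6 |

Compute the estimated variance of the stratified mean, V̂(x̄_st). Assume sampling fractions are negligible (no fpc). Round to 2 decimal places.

V̂(x̄_st) ≈ 1.63

V̂(x̄_st) = Σ W_h² s_h²/n_h, with W_h = N_h/N and N = 1460:
  stratum A: (560/1460)²·7.4²/74 = 0.108868
  stratum B: (300/1460)²·5.6²/19 = 0.0696882
  stratum C: (330/1460)²·14.4²/26 = 0.40745
  stratum D: (270/1460)²·15.6²/8 = 1.04035
V̂(x̄_st) = 1.62636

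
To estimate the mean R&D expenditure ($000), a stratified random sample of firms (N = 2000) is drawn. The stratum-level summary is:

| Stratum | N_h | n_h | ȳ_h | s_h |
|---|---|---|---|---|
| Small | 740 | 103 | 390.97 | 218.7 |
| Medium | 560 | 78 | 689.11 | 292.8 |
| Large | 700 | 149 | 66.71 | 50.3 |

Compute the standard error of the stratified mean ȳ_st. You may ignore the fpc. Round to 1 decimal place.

SE(ȳ_st) ≈ 12.3

V̂(ȳ_st) = Σ W_h² s_h²/n_h, with W_h = N_h/N and N = 2000:
  stratum Small: (740/2000)²·218.7²/103 = 63.5717
  stratum Medium: (560/2000)²·292.8²/78 = 86.1715
  stratum Large: (700/2000)²·50.3²/149 = 2.08011
V̂(ȳ_st) = 151.823
SE(ȳ_st) = √151.823 = 12.3217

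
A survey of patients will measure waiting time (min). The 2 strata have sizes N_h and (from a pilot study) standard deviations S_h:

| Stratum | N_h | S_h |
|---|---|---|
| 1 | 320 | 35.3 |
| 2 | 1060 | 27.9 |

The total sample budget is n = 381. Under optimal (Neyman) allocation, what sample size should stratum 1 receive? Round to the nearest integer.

105

Neyman allocation: n_h = n · N_h S_h / Σ N_i S_i, with n = 381.
  stratum 1: N_h·S_h = 320·35.3 = 11296.00
  stratum 2: N_h·S_h = 1060·27.9 = 29574.00
Σ N_h S_h = 40870.00
n for stratum 1 = 381·11296.00/40870.00 = 105.304 → 105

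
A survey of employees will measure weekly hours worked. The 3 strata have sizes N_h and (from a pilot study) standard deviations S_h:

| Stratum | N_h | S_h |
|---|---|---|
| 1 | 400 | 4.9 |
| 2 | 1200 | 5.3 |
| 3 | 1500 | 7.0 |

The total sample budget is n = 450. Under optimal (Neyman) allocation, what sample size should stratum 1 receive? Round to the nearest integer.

47

Neyman allocation: n_h = n · N_h S_h / Σ N_i S_i, with n = 450.
  stratum 1: N_h·S_h = 400·4.9 = 1960.00
  stratum 2: N_h·S_h = 1200·5.3 = 6360.00
  stratum 3: N_h·S_h = 1500·7.0 = 10500.00
Σ N_h S_h = 18820.00
n for stratum 1 = 450·1960.00/18820.00 = 46.865 → 47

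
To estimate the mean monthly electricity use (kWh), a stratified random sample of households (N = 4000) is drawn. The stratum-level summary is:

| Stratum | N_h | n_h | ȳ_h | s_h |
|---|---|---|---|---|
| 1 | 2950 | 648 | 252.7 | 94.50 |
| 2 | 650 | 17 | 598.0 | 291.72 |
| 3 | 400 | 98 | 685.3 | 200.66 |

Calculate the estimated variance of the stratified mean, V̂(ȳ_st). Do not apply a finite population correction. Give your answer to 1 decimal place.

V̂(ȳ_st) = Σ W_h² s_h²/n_h, with W_h = N_h/N and N = 4000:
  stratum 1: (2950/4000)²·94.50²/648 = 7.49571
  stratum 2: (650/4000)²·291.72²/17 = 132.187
  stratum 3: (400/4000)²·200.66²/98 = 4.10862
V̂(ȳ_st) = 143.792

V̂(ȳ_st) ≈ 143.8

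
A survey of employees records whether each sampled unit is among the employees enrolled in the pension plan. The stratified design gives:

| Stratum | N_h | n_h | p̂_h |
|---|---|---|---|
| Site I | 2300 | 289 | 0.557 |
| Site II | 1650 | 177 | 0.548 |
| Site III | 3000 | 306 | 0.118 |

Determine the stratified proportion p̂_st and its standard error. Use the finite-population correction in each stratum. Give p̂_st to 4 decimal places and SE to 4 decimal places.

N = 6950; stratum weights W_h = N_h/N.
p̂_st = Σ W_h p̂_h = (2300·0.557 + 1650·0.548 + 3000·0.118)/6950 = 0.36537
V̂(p̂_st) = Σ W_h² (1 − n_h/N_h) p̂_h(1−p̂_h)/(n_h−1):
  stratum Site I: (2300/6950)²·(1 − 289/2300)·0.557·0.443/288 = 8.20421e-05
  stratum Site II: (1650/6950)²·(1 − 177/1650)·0.548·0.452/176 = 7.08147e-05
  stratum Site III: (3000/6950)²·(1 − 306/3000)·0.118·0.882/305 = 5.70953e-05
V̂(p̂_st) = 0.000209952; SE = √V̂ = 0.0144897

p̂_st ≈ 0.3654, SE ≈ 0.0145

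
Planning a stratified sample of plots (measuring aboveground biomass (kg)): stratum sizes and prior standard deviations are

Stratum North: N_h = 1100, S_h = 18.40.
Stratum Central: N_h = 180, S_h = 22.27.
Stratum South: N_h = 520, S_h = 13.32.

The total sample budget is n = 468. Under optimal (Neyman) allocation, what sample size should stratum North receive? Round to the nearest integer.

304

Neyman allocation: n_h = n · N_h S_h / Σ N_i S_i, with n = 468.
  stratum North: N_h·S_h = 1100·18.40 = 20240.00
  stratum Central: N_h·S_h = 180·22.27 = 4008.60
  stratum South: N_h·S_h = 520·13.32 = 6926.40
Σ N_h S_h = 31175.00
n for stratum North = 468·20240.00/31175.00 = 303.843 → 304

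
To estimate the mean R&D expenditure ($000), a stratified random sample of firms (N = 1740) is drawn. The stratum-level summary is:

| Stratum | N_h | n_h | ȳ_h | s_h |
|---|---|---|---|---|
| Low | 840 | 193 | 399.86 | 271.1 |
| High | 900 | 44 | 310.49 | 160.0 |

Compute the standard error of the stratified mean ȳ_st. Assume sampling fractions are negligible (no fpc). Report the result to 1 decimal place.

SE(ȳ_st) ≈ 15.6

V̂(ȳ_st) = Σ W_h² s_h²/n_h, with W_h = N_h/N and N = 1740:
  stratum Low: (840/1740)²·271.1²/193 = 88.7487
  stratum High: (900/1740)²·160.0²/44 = 155.659
V̂(ȳ_st) = 244.408
SE(ȳ_st) = √244.408 = 15.6335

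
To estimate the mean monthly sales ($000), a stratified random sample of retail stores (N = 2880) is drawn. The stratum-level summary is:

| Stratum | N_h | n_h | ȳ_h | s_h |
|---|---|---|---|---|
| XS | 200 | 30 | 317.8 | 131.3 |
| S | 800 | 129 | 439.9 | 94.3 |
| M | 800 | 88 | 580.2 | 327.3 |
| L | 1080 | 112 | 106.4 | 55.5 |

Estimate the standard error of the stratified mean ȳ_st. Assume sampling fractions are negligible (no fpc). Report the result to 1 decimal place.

SE(ȳ_st) ≈ 10.3

V̂(ȳ_st) = Σ W_h² s_h²/n_h, with W_h = N_h/N and N = 2880:
  stratum XS: (200/2880)²·131.3²/30 = 2.7713
  stratum S: (800/2880)²·94.3²/129 = 5.31898
  stratum M: (800/2880)²·327.3²/88 = 93.93
  stratum L: (1080/2880)²·55.5²/112 = 3.8675
V̂(ȳ_st) = 105.888
SE(ȳ_st) = √105.888 = 10.2902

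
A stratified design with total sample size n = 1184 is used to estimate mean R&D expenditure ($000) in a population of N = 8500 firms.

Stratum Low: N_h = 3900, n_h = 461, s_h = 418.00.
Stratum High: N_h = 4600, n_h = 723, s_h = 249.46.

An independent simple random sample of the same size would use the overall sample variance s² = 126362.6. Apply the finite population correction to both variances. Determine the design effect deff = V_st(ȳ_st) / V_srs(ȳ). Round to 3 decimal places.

V̂(ȳ_st) = Σ W_h² (1 − n_h/N_h) s_h²/n_h, with W_h = N_h/N and N = 8500:
  stratum Low: (3900/8500)²·(1 − 461/3900)·418.00²/461 = 70.3575
  stratum High: (4600/8500)²·(1 − 723/4600)·249.46²/723 = 21.2461
V_st = 91.6036
V_srs = (1 − 1184/8500)·126362.6/1184 = 91.859
deff = V_st / V_srs = 91.6036/91.859 = 0.9972

deff ≈ 0.997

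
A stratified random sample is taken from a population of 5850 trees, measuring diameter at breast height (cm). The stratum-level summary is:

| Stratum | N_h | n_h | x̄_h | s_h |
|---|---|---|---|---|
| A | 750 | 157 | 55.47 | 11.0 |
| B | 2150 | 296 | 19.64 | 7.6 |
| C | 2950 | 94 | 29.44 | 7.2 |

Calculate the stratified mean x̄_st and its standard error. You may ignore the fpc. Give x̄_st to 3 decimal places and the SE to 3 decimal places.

x̄_st = Σ W_h x̄_h = (750·55.47 + 2150·19.64 + 2950·29.44)/5850 = 29.17547
V̂(x̄_st) = Σ W_h² s_h²/n_h, with W_h = N_h/N and N = 5850:
  stratum A: (750/5850)²·11.0²/157 = 0.0126677
  stratum B: (2150/5850)²·7.6²/296 = 0.0263573
  stratum C: (2950/5850)²·7.2²/94 = 0.140239
V̂(x̄_st) = 0.179264
SE(x̄_st) = √0.179264 = 0.423396

x̄_st ≈ 29.175, SE ≈ 0.423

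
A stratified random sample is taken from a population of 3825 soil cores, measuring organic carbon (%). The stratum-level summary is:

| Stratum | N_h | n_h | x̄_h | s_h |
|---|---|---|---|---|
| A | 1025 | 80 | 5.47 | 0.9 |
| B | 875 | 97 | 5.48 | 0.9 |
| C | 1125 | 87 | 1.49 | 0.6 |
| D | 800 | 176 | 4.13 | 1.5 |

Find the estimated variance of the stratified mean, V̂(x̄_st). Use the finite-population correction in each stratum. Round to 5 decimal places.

V̂(x̄_st) ≈ 0.00183

V̂(x̄_st) = Σ W_h² (1 − n_h/N_h) s_h²/n_h, with W_h = N_h/N and N = 3825:
  stratum A: (1025/3825)²·(1 − 80/1025)·0.9²/80 = 0.000670329
  stratum B: (875/3825)²·(1 − 97/875)·0.9²/97 = 0.000388542
  stratum C: (1125/3825)²·(1 − 87/1125)·0.6²/87 = 0.000330271
  stratum D: (800/3825)²·(1 − 176/800)·1.5²/176 = 0.000436196
V̂(x̄_st) = 0.00182534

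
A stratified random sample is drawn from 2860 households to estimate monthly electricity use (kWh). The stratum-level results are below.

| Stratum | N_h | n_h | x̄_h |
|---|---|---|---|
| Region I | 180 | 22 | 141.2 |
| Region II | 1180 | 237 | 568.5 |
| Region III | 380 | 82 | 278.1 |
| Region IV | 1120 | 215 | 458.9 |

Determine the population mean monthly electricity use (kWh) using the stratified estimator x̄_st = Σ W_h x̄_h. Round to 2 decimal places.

x̄_st ≈ 460.10

N = Σ N_h = 2860. Stratum weights W_h = N_h/N.
x̄_st = (180·141.2 + 1180·568.5 + 380·278.1 + 1120·458.9) / 2860 = 460.1021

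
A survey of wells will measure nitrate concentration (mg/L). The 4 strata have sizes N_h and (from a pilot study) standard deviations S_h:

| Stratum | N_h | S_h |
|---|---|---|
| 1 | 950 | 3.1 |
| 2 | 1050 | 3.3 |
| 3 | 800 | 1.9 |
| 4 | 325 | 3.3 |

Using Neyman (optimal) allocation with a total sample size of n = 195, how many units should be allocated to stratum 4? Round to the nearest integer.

23

Neyman allocation: n_h = n · N_h S_h / Σ N_i S_i, with n = 195.
  stratum 1: N_h·S_h = 950·3.1 = 2945.00
  stratum 2: N_h·S_h = 1050·3.3 = 3465.00
  stratum 3: N_h·S_h = 800·1.9 = 1520.00
  stratum 4: N_h·S_h = 325·3.3 = 1072.50
Σ N_h S_h = 9002.50
n for stratum 4 = 195·1072.50/9002.50 = 23.231 → 23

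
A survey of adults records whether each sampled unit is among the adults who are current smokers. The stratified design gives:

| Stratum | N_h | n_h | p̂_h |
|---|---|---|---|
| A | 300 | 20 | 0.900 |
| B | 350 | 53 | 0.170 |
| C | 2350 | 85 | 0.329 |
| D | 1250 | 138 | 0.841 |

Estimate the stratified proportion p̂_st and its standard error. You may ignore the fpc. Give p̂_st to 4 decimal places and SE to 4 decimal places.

N = 4250; stratum weights W_h = N_h/N.
p̂_st = Σ W_h p̂_h = (300·0.900 + 350·0.170 + 2350·0.329 + 1250·0.841)/4250 = 0.50680
V̂(p̂_st) = Σ W_h² p̂_h(1−p̂_h)/(n_h−1):
  stratum A: (300/4250)²·0.900·0.100/19 = 2.36023e-05
  stratum B: (350/4250)²·0.170·0.830/52 = 1.84027e-05
  stratum C: (2350/4250)²·0.329·0.671/84 = 0.000803521
  stratum D: (1250/4250)²·0.841·0.159/137 = 8.44335e-05
V̂(p̂_st) = 0.000929959; SE = √V̂ = 0.0304952

p̂_st ≈ 0.5068, SE ≈ 0.0305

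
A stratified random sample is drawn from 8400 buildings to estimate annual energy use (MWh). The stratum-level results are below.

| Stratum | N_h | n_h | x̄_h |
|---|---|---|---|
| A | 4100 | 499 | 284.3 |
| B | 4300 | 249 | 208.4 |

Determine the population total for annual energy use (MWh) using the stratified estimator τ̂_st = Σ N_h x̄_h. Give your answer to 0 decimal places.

τ̂_st ≈ 2061750

τ̂_st = Σ N_h x̄_h = 4100·284.3 + 4300·208.4 = 2061750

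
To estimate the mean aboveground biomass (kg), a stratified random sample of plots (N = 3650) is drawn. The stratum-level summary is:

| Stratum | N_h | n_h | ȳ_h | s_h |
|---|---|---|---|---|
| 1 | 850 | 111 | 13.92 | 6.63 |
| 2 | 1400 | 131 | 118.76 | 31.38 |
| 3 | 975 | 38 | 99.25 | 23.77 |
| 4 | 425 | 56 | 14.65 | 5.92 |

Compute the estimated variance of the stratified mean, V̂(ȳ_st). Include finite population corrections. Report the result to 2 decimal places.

V̂(ȳ_st) ≈ 2.05

V̂(ȳ_st) = Σ W_h² (1 − n_h/N_h) s_h²/n_h, with W_h = N_h/N and N = 3650:
  stratum 1: (850/3650)²·(1 − 111/850)·6.63²/111 = 0.0186716
  stratum 2: (1400/3650)²·(1 − 131/1400)·31.38²/131 = 1.00239
  stratum 3: (975/3650)²·(1 − 38/975)·23.77²/38 = 1.01961
  stratum 4: (425/3650)²·(1 − 56/425)·5.92²/56 = 0.0073669
V̂(ȳ_st) = 2.04804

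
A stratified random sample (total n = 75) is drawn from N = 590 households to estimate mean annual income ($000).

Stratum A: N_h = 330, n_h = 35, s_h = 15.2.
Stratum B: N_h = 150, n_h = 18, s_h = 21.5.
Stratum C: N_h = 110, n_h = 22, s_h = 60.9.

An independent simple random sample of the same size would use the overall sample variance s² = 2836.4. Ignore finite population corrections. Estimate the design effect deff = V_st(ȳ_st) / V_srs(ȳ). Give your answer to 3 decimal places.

V̂(ȳ_st) = Σ W_h² s_h²/n_h, with W_h = N_h/N and N = 590:
  stratum A: (330/590)²·15.2²/35 = 2.06511
  stratum B: (150/590)²·21.5²/18 = 1.6599
  stratum C: (110/590)²·60.9²/22 = 5.85994
V_st = 9.58495
V_srs = s²/n = 2836.4/75 = 37.8187
deff = V_st / V_srs = 9.58495/37.8187 = 0.2534

deff ≈ 0.253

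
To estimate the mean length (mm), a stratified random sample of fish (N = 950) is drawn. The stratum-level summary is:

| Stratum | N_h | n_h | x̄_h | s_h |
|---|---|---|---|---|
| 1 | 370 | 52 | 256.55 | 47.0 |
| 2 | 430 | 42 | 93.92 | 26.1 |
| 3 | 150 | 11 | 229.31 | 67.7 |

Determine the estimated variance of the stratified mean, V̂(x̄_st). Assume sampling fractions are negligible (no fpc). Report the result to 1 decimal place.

V̂(x̄_st) ≈ 20.2

V̂(x̄_st) = Σ W_h² s_h²/n_h, with W_h = N_h/N and N = 950:
  stratum 1: (370/950)²·47.0²/52 = 6.4439
  stratum 2: (430/950)²·26.1²/42 = 3.32293
  stratum 3: (150/950)²·67.7²/11 = 10.3877
V̂(x̄_st) = 20.1545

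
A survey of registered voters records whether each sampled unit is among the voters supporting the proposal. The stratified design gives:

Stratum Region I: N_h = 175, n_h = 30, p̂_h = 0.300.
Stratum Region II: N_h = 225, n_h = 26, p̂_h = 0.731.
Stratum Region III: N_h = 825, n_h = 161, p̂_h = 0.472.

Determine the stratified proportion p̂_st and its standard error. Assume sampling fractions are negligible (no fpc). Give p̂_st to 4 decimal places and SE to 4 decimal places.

N = 1225; stratum weights W_h = N_h/N.
p̂_st = Σ W_h p̂_h = (175·0.300 + 225·0.731 + 825·0.472)/1225 = 0.49500
V̂(p̂_st) = Σ W_h² p̂_h(1−p̂_h)/(n_h−1):
  stratum Region I: (175/1225)²·0.300·0.700/29 = 0.000147783
  stratum Region II: (225/1225)²·0.731·0.269/25 = 0.000265352
  stratum Region III: (825/1225)²·0.472·0.528/160 = 0.000706467
V̂(p̂_st) = 0.0011196; SE = √V̂ = 0.0334605

p̂_st ≈ 0.4950, SE ≈ 0.0335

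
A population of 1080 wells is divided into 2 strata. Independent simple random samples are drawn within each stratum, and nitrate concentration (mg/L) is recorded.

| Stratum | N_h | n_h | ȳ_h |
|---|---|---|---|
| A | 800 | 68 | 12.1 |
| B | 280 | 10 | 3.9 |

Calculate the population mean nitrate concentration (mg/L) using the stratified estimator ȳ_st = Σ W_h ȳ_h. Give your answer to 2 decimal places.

ȳ_st ≈ 9.97

N = Σ N_h = 1080. Stratum weights W_h = N_h/N.
ȳ_st = (800·12.1 + 280·3.9) / 1080 = 9.9741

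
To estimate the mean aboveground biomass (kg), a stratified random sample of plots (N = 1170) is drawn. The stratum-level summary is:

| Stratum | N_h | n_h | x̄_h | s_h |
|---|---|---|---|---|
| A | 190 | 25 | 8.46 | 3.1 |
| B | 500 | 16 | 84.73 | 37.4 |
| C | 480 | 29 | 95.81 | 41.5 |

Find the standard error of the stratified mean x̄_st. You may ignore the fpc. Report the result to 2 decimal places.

V̂(x̄_st) = Σ W_h² s_h²/n_h, with W_h = N_h/N and N = 1170:
  stratum A: (190/1170)²·3.1²/25 = 0.0101372
  stratum B: (500/1170)²·37.4²/16 = 15.9658
  stratum C: (480/1170)²·41.5²/29 = 9.9956
V̂(x̄_st) = 25.9716
SE(x̄_st) = √25.9716 = 5.09623

SE(x̄_st) ≈ 5.10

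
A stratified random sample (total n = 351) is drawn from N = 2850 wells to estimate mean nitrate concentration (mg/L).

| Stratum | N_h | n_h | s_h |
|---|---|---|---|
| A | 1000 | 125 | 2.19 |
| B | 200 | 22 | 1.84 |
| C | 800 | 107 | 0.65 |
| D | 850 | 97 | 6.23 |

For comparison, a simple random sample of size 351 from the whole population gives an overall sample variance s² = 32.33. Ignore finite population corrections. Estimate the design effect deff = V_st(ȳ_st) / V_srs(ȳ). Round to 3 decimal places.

V̂(ȳ_st) = Σ W_h² s_h²/n_h, with W_h = N_h/N and N = 2850:
  stratum A: (1000/2850)²·2.19²/125 = 0.00472377
  stratum B: (200/2850)²·1.84²/22 = 0.00075785
  stratum C: (800/2850)²·0.65²/107 = 0.000311124
  stratum D: (850/2850)²·6.23²/97 = 0.035592
V_st = 0.0413847
V_srs = s²/n = 32.33/351 = 0.0921083
deff = V_st / V_srs = 0.0413847/0.0921083 = 0.4493

deff ≈ 0.449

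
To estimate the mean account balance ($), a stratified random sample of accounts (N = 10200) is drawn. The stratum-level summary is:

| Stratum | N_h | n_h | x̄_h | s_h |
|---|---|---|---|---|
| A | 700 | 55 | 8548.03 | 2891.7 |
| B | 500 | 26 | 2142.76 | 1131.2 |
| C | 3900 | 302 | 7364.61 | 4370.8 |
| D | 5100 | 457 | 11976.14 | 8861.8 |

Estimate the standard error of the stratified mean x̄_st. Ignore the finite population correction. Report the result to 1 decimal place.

SE(x̄_st) ≈ 230.3

V̂(x̄_st) = Σ W_h² s_h²/n_h, with W_h = N_h/N and N = 10200:
  stratum A: (700/10200)²·2891.7²/55 = 716.044
  stratum B: (500/10200)²·1131.2²/26 = 118.262
  stratum C: (3900/10200)²·4370.8²/302 = 9247.91
  stratum D: (5100/10200)²·8861.8²/457 = 42960.3
V̂(x̄_st) = 53042.6
SE(x̄_st) = √53042.6 = 230.31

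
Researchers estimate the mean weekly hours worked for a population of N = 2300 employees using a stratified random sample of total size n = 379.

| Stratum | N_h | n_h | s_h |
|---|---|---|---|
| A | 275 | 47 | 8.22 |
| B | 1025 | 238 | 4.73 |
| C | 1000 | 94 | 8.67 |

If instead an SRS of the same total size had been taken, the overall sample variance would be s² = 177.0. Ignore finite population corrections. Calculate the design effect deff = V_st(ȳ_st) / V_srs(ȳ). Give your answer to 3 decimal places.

deff ≈ 0.408

V̂(ȳ_st) = Σ W_h² s_h²/n_h, with W_h = N_h/N and N = 2300:
  stratum A: (275/2300)²·8.22²/47 = 0.0205521
  stratum B: (1025/2300)²·4.73²/238 = 0.0186697
  stratum C: (1000/2300)²·8.67²/94 = 0.151166
V_st = 0.190388
V_srs = s²/n = 177.0/379 = 0.467018
deff = V_st / V_srs = 0.190388/0.467018 = 0.4077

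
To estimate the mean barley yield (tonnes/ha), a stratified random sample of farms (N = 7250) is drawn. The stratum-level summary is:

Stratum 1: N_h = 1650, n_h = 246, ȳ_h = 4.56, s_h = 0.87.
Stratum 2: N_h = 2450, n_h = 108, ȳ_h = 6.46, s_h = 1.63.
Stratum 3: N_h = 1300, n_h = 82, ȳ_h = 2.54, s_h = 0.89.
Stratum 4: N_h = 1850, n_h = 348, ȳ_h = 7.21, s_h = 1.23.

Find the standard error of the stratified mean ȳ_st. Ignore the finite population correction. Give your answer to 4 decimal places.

V̂(ȳ_st) = Σ W_h² s_h²/n_h, with W_h = N_h/N and N = 7250:
  stratum 1: (1650/7250)²·0.87²/246 = 0.000159366
  stratum 2: (2450/7250)²·1.63²/108 = 0.00280936
  stratum 3: (1300/7250)²·0.89²/82 = 0.000310582
  stratum 4: (1850/7250)²·1.23²/348 = 0.000283073
V̂(ȳ_st) = 0.00356238
SE(ȳ_st) = √0.00356238 = 0.0596857

SE(ȳ_st) ≈ 0.0597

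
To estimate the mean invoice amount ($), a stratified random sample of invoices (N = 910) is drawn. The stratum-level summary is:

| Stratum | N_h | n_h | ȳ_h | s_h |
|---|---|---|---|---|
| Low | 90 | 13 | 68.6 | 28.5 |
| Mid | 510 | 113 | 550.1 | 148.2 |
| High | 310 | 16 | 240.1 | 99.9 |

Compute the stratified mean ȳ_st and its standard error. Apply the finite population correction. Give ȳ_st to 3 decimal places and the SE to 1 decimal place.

ȳ_st = Σ W_h ȳ_h = (90·68.6 + 510·550.1 + 310·240.1)/910 = 396.87473
V̂(ȳ_st) = Σ W_h² (1 − n_h/N_h) s_h²/n_h, with W_h = N_h/N and N = 910:
  stratum Low: (90/910)²·(1 − 13/90)·28.5²/13 = 0.522874
  stratum Mid: (510/910)²·(1 − 113/510)·148.2²/113 = 47.5221
  stratum High: (310/910)²·(1 − 16/310)·99.9²/16 = 68.6495
V̂(ȳ_st) = 116.694
SE(ȳ_st) = √116.694 = 10.8025

ȳ_st ≈ 396.875, SE ≈ 10.8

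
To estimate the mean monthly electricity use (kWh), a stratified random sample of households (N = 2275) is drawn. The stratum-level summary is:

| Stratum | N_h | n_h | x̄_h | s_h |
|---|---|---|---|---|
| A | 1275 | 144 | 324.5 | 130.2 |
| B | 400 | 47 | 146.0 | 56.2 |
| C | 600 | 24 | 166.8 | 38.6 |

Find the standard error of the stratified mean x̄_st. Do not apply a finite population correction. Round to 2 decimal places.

SE(x̄_st) ≈ 6.59

V̂(x̄_st) = Σ W_h² s_h²/n_h, with W_h = N_h/N and N = 2275:
  stratum A: (1275/2275)²·130.2²/144 = 36.9758
  stratum B: (400/2275)²·56.2²/47 = 2.07746
  stratum C: (600/2275)²·38.6²/24 = 4.3182
V̂(x̄_st) = 43.3714
SE(x̄_st) = √43.3714 = 6.5857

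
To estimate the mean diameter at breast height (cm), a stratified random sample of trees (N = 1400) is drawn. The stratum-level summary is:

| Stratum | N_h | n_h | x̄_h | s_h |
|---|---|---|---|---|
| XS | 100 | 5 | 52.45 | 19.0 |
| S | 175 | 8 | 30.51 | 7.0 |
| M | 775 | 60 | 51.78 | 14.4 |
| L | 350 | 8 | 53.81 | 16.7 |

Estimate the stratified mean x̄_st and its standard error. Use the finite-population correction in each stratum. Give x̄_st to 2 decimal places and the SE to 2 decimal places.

x̄_st ≈ 49.68, SE ≈ 1.88

x̄_st = Σ W_h x̄_h = (100·52.45 + 175·30.51 + 775·51.78 + 350·53.81)/1400 = 49.67661
V̂(x̄_st) = Σ W_h² (1 − n_h/N_h) s_h²/n_h, with W_h = N_h/N and N = 1400:
  stratum XS: (100/1400)²·(1 − 5/100)·19.0²/5 = 0.349949
  stratum S: (175/1400)²·(1 − 8/175)·7.0²/8 = 0.0913281
  stratum M: (775/1400)²·(1 − 60/775)·14.4²/60 = 0.977069
  stratum L: (350/1400)²·(1 − 8/350)·16.7²/8 = 2.12903
V̂(x̄_st) = 3.54737
SE(x̄_st) = √3.54737 = 1.88345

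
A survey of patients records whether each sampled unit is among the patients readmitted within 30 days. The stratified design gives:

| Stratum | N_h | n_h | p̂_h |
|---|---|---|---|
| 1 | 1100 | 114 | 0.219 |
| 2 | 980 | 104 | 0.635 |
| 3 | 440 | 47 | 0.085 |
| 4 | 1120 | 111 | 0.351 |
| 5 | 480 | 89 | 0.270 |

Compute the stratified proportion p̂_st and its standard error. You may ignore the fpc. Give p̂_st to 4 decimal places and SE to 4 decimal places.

p̂_st ≈ 0.3455, SE ≈ 0.0209

N = 4120; stratum weights W_h = N_h/N.
p̂_st = Σ W_h p̂_h = (1100·0.219 + 980·0.635 + 440·0.085 + 1120·0.351 + 480·0.270)/4120 = 0.34547
V̂(p̂_st) = Σ W_h² p̂_h(1−p̂_h)/(n_h−1):
  stratum 1: (1100/4120)²·0.219·0.781/113 = 0.000107897
  stratum 2: (980/4120)²·0.635·0.365/103 = 0.000127317
  stratum 3: (440/4120)²·0.085·0.915/46 = 1.92838e-05
  stratum 4: (1120/4120)²·0.351·0.649/110 = 0.000153039
  stratum 5: (480/4120)²·0.270·0.730/88 = 3.04013e-05
V̂(p̂_st) = 0.000437937; SE = √V̂ = 0.020927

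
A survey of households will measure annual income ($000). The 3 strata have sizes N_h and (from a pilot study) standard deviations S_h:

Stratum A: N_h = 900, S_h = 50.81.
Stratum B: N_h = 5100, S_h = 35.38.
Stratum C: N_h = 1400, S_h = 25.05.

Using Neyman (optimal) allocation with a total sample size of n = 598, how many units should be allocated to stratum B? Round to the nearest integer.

413

Neyman allocation: n_h = n · N_h S_h / Σ N_i S_i, with n = 598.
  stratum A: N_h·S_h = 900·50.81 = 45729.00
  stratum B: N_h·S_h = 5100·35.38 = 180438.00
  stratum C: N_h·S_h = 1400·25.05 = 35070.00
Σ N_h S_h = 261237.00
n for stratum B = 598·180438.00/261237.00 = 413.042 → 413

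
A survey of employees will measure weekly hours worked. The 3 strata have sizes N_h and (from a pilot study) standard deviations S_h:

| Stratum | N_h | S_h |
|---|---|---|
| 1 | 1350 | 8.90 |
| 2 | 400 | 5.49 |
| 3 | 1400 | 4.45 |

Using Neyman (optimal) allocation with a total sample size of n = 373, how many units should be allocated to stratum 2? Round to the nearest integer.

Neyman allocation: n_h = n · N_h S_h / Σ N_i S_i, with n = 373.
  stratum 1: N_h·S_h = 1350·8.90 = 12015.00
  stratum 2: N_h·S_h = 400·5.49 = 2196.00
  stratum 3: N_h·S_h = 1400·4.45 = 6230.00
Σ N_h S_h = 20441.00
n for stratum 2 = 373·2196.00/20441.00 = 40.072 → 40

40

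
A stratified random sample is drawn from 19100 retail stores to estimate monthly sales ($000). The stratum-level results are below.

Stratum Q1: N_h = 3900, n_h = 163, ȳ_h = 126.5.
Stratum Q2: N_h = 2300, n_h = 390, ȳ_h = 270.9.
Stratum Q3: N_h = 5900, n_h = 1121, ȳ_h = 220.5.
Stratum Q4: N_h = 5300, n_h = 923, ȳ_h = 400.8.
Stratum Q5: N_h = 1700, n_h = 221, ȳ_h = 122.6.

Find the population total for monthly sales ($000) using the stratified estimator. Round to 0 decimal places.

τ̂_st ≈ 4750030

τ̂_st = Σ N_h ȳ_h = 3900·126.5 + 2300·270.9 + 5900·220.5 + 5300·400.8 + 1700·122.6 = 4750030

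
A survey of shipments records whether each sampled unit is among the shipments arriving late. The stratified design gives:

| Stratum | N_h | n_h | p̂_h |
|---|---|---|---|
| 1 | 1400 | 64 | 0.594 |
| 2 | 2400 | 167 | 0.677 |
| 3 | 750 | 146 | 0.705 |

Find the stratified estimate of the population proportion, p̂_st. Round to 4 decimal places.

p̂_st ≈ 0.6561

N = 4550; stratum weights W_h = N_h/N.
p̂_st = Σ W_h p̂_h = (1400·0.594 + 2400·0.677 + 750·0.705)/4550 = 0.65608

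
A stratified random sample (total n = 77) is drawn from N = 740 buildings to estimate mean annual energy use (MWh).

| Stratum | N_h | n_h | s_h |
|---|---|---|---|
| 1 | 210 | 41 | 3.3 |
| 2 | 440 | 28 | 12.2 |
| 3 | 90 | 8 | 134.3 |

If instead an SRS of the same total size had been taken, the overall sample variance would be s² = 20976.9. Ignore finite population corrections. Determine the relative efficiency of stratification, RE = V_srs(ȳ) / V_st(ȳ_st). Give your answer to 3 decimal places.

RE ≈ 7.728

V̂(ȳ_st) = Σ W_h² s_h²/n_h, with W_h = N_h/N and N = 740:
  stratum 1: (210/740)²·3.3²/41 = 0.0213904
  stratum 2: (440/740)²·12.2²/28 = 1.87933
  stratum 3: (90/740)²·134.3²/8 = 33.3491
V_st = 35.2498
V_srs = s²/n = 20976.9/77 = 272.427
Relative efficiency = V_srs / V_st = 272.427/35.2498 = 7.7285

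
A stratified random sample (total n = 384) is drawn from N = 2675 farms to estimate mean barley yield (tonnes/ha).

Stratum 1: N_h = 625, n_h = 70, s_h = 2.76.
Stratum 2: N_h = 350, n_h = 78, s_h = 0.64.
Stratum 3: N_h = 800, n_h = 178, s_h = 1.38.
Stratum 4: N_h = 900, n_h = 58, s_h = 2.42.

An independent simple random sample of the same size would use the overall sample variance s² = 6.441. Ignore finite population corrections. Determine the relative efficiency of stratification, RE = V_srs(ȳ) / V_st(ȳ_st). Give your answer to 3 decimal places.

RE ≈ 0.911

V̂(ȳ_st) = Σ W_h² s_h²/n_h, with W_h = N_h/N and N = 2675:
  stratum 1: (625/2675)²·2.76²/70 = 0.00594063
  stratum 2: (350/2675)²·0.64²/78 = 8.98988e-05
  stratum 3: (800/2675)²·1.38²/178 = 0.000956909
  stratum 4: (900/2675)²·2.42²/58 = 0.0114298
V_st = 0.0184173
V_srs = s²/n = 6.441/384 = 0.0167734
Relative efficiency = V_srs / V_st = 0.0167734/0.0184173 = 0.9107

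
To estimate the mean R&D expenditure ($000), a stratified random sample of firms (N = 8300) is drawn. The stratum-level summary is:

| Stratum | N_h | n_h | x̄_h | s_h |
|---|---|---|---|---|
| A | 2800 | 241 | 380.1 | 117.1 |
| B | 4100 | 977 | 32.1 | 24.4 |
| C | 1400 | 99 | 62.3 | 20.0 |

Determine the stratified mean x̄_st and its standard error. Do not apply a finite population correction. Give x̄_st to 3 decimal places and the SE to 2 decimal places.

x̄_st = Σ W_h x̄_h = (2800·380.1 + 4100·32.1 + 1400·62.3)/8300 = 154.59157
V̂(x̄_st) = Σ W_h² s_h²/n_h, with W_h = N_h/N and N = 8300:
  stratum A: (2800/8300)²·117.1²/241 = 6.47525
  stratum B: (4100/8300)²·24.4²/977 = 0.148695
  stratum C: (1400/8300)²·20.0²/99 = 0.114954
V̂(x̄_st) = 6.7389
SE(x̄_st) = √6.7389 = 2.59594

x̄_st ≈ 154.592, SE ≈ 2.60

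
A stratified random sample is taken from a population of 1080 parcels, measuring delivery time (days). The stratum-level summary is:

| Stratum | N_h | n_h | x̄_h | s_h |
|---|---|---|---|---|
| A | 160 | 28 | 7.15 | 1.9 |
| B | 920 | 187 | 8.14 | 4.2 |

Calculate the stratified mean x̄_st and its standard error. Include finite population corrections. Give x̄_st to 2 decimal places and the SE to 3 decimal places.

x̄_st ≈ 7.99, SE ≈ 0.238

x̄_st = Σ W_h x̄_h = (160·7.15 + 920·8.14)/1080 = 7.99333
V̂(x̄_st) = Σ W_h² (1 − n_h/N_h) s_h²/n_h, with W_h = N_h/N and N = 1080:
  stratum A: (160/1080)²·(1 − 28/160)·1.9²/28 = 0.00233451
  stratum B: (920/1080)²·(1 − 187/920)·4.2²/187 = 0.0545383
V̂(x̄_st) = 0.0568728
SE(x̄_st) = √0.0568728 = 0.23848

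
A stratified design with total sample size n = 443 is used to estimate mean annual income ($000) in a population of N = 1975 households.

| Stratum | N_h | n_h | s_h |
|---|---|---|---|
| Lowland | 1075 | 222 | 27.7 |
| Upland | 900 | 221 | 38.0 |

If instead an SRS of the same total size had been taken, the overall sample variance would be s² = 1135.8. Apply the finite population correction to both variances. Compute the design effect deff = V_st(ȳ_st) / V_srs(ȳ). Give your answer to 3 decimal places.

deff ≈ 0.923

V̂(ȳ_st) = Σ W_h² (1 − n_h/N_h) s_h²/n_h, with W_h = N_h/N and N = 1975:
  stratum Lowland: (1075/1975)²·(1 − 222/1075)·27.7²/222 = 0.812512
  stratum Upland: (900/1975)²·(1 − 221/900)·38.0²/221 = 1.02365
V_st = 1.83617
V_srs = (1 − 443/1975)·1135.8/443 = 1.98879
deff = V_st / V_srs = 1.83617/1.98879 = 0.9233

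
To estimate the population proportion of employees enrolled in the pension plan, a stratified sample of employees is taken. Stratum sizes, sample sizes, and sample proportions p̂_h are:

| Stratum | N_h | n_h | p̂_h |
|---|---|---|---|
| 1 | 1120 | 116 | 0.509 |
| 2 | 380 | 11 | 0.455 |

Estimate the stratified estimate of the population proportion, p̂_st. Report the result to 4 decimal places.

N = 1500; stratum weights W_h = N_h/N.
p̂_st = Σ W_h p̂_h = (1120·0.509 + 380·0.455)/1500 = 0.49532

p̂_st ≈ 0.4953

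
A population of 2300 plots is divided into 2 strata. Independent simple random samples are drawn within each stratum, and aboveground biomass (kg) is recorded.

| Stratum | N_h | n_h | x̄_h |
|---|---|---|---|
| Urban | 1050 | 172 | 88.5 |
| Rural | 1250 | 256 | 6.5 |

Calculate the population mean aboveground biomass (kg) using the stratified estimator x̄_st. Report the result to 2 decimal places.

N = Σ N_h = 2300. Stratum weights W_h = N_h/N.
x̄_st = (1050·88.5 + 1250·6.5) / 2300 = 43.9348

x̄_st ≈ 43.93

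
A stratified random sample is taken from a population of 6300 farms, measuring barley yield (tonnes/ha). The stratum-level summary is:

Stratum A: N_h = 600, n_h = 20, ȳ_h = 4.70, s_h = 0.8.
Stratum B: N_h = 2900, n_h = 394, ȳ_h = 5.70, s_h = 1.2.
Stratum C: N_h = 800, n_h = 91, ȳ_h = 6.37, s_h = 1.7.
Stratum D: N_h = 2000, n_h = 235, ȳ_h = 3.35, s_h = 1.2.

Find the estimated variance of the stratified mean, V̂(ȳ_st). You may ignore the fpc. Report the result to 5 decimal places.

V̂(ȳ_st) = Σ W_h² s_h²/n_h, with W_h = N_h/N and N = 6300:
  stratum A: (600/6300)²·0.8²/20 = 0.000290249
  stratum B: (2900/6300)²·1.2²/394 = 0.000774428
  stratum C: (800/6300)²·1.7²/91 = 0.000512101
  stratum D: (2000/6300)²·1.2²/235 = 0.000617552
V̂(ȳ_st) = 0.00219433

V̂(ȳ_st) ≈ 0.00219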